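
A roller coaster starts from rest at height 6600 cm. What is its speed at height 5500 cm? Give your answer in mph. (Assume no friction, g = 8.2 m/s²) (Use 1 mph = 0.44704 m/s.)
Convert to SI: h₁−h₂ = 11.0 m
mgh₁ = mgh₂ + ½mv² ⇒ v = √(2g(h₁−h₂)) = √(2·8.2·11.0) = 13.4313 m/s = 30.04 mph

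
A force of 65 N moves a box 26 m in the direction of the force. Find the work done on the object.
W = F·d = (65)(26) = 1690 J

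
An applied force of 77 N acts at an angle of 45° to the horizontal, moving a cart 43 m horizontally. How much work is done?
W = F·d·cosθ = (77)(43)cos(45°) = 2341 J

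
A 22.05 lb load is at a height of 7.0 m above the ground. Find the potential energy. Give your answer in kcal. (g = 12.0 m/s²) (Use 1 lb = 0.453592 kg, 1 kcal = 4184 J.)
Convert to SI: m = 10.0017 kg, h = 7.0 m
PE = mgh = (10.0017)(12.0)(7.0) = 840.143 J = 0.2008 kcal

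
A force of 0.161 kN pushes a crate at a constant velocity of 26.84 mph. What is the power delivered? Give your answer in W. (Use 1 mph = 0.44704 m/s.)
Convert to SI: F = 161.0 N, v = 11.9986 m/s
P = Fv = (161.0)(11.9986) = 1932 W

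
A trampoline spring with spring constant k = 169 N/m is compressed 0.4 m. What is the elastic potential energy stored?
PE = ½kx² = ½(169)(0.4)² = 13.52 J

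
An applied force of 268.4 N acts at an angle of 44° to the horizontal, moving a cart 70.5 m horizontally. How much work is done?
W = F·d·cosθ = (268.4)(70.5)cos(44°) = 13610 J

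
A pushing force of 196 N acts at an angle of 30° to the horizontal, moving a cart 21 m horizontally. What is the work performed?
W = F·d·cosθ = (196)(21)cos(30°) = 3565 J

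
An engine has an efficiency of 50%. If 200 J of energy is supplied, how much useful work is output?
W_out = η·W_in = 0.5·200 = 100.0 J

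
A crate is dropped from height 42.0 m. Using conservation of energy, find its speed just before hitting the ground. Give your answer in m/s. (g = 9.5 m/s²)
mgh = ½mv² ⇒ v = √(2gh) = √(2·9.5·42.0) = 28.25 m/s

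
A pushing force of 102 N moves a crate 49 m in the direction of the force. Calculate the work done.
W = F·d = (102)(49) = 4998 J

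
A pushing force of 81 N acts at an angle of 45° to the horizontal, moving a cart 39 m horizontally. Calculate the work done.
W = F·d·cosθ = (81)(39)cos(45°) = 2234 J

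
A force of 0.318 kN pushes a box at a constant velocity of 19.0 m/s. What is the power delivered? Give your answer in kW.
Convert to SI: F = 318.0 N, v = 19.0 m/s
P = Fv = (318.0)(19.0) = 6042.0 W = 6.042 kW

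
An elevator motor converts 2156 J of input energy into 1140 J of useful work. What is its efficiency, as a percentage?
η = W_out/W_in = 1140/2156 = 52.88%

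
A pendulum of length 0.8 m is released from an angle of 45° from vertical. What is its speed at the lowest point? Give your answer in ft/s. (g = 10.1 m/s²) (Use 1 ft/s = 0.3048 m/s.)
h = L(1 − cosθ) = 0.8(1 − cos45°) = 0.234315 m
v = √(2gh) = √(2·10.1·0.234315) = 2.17558 m/s = 7.138 ft/s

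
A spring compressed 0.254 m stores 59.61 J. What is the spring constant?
k = 2·PE/x² = 2·59.61/(0.254)² = 1848 N/m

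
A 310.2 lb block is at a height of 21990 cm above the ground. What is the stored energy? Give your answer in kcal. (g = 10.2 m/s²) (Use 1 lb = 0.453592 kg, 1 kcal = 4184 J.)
Convert to SI: m = 140.704 kg, h = 219.9 m
PE = mgh = (140.704)(10.2)(219.9) = 315597 J = 75.43 kcal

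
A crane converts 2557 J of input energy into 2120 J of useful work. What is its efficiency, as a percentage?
η = W_out/W_in = 2120/2557 = 82.91%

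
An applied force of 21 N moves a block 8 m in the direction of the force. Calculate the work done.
W = F·d = (21)(8) = 168.0 J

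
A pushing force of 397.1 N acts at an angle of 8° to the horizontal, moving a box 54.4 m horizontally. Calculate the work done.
W = F·d·cosθ = (397.1)(54.4)cos(8°) = 21390 J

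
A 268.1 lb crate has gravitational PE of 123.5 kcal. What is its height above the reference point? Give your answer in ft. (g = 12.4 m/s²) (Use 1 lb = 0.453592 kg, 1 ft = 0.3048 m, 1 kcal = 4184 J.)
Convert to SI: m = 121.608 kg, PE = 516724 J
h = PE/(mg) = 516724/(121.608·12.4) = 342.669 m = 1124 ft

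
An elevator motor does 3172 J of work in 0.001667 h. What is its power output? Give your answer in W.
Convert to SI: W = 3172.0 J, t = 6.0012 s
P = W/t = 3172.0/6.0012 = 528.6 W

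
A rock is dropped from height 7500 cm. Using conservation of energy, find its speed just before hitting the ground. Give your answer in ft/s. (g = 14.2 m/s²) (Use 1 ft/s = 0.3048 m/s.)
Convert to SI: h = 75.0 m
mgh = ½mv² ⇒ v = √(2gh) = √(2·14.2·75.0) = 46.1519 m/s = 151.4 ft/s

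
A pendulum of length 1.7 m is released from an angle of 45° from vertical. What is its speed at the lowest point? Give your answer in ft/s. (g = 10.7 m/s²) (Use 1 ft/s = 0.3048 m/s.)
h = L(1 − cosθ) = 1.7(1 − cos45°) = 0.497918 m
v = √(2gh) = √(2·10.7·0.497918) = 3.26427 m/s = 10.71 ft/s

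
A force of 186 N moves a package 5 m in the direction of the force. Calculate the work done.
W = F·d = (186)(5) = 930.0 J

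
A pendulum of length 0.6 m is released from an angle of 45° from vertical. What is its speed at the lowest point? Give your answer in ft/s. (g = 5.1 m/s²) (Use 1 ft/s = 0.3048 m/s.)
h = L(1 − cosθ) = 0.6(1 − cos45°) = 0.175736 m
v = √(2gh) = √(2·5.1·0.175736) = 1.33885 m/s = 4.393 ft/s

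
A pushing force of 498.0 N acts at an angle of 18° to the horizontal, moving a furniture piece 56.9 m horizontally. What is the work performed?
W = F·d·cosθ = (498.0)(56.9)cos(18°) = 26950 J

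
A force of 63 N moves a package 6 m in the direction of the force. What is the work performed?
W = F·d = (63)(6) = 378.0 J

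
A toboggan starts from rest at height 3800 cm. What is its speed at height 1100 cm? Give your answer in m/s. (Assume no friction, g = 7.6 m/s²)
Convert to SI: h₁−h₂ = 27.0 m
mgh₁ = mgh₂ + ½mv² ⇒ v = √(2g(h₁−h₂)) = √(2·7.6·27.0) = 20.26 m/s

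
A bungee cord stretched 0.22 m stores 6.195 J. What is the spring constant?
k = 2·PE/x² = 2·6.195/(0.22)² = 256.0 N/m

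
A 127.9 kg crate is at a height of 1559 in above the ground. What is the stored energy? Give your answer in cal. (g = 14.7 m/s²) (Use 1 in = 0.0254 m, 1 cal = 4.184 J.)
Convert to SI: m = 127.9 kg, h = 39.5986 m
PE = mgh = (127.9)(14.7)(39.5986) = 74450.5 J = 17790 cal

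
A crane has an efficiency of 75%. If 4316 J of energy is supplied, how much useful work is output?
W_out = η·W_in = 0.75·4316 = 3237.0 J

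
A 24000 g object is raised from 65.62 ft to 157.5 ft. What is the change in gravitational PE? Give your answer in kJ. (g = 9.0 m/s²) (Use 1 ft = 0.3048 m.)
Convert to SI: m = 24.0 kg, Δh = 28.005 m
ΔPE = mgΔh = (24.0)(9.0)(28.005) = 6049.09 J = 6.049 kJ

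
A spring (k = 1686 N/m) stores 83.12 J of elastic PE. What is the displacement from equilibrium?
x = √(2·PE/k) = √(2·83.12/1686) = 0.314 m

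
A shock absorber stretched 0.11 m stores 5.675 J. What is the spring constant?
k = 2·PE/x² = 2·5.675/(0.11)² = 938.0 N/m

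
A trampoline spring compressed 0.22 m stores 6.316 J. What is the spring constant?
k = 2·PE/x² = 2·6.316/(0.22)² = 261.0 N/m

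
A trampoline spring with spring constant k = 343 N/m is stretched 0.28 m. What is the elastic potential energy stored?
PE = ½kx² = ½(343)(0.28)² = 13.45 J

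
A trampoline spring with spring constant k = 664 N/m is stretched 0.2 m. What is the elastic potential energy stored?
PE = ½kx² = ½(664)(0.2)² = 13.28 J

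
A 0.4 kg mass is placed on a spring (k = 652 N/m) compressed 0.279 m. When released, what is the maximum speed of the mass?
½kx² = ½mv² ⇒ v = x√(k/m) = (0.279)√(652/0.4) = 11.26 m/s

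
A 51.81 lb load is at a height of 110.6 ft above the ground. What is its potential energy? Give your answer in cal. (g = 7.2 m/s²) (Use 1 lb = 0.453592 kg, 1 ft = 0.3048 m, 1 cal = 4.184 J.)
Convert to SI: m = 23.5006 kg, h = 33.7109 m
PE = mgh = (23.5006)(7.2)(33.7109) = 5704.03 J = 1363 cal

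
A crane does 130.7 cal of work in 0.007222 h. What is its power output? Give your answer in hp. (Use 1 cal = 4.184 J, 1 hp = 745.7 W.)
Convert to SI: W = 546.849 J, t = 25.9992 s
P = W/t = 546.849/25.9992 = 21.0333 W = 0.02821 hp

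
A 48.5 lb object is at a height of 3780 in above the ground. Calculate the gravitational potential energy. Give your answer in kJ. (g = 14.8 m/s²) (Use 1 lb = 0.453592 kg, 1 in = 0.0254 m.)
Convert to SI: m = 21.9992 kg, h = 96.012 m
PE = mgh = (21.9992)(14.8)(96.012) = 31260.4 J = 31.26 kJ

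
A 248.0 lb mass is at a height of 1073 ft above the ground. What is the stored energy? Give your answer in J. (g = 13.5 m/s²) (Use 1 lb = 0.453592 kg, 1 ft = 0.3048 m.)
Convert to SI: m = 112.491 kg, h = 327.05 m
PE = mgh = (112.491)(13.5)(327.05) = 496700 J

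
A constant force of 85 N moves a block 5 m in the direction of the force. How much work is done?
W = F·d = (85)(5) = 425.0 J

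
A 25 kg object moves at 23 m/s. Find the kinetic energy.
KE = ½mv² = ½(25)(23)² = 6612.5 J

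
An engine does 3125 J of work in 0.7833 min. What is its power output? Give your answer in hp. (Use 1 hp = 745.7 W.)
Convert to SI: W = 3125.0 J, t = 46.998 s
P = W/t = 3125.0/46.998 = 66.4922 W = 0.08917 hp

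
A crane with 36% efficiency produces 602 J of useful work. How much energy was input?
W_in = W_out/η = 602/0.36 = 1672 J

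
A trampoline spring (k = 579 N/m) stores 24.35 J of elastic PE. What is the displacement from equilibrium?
x = √(2·PE/k) = √(2·24.35/579) = 0.29 m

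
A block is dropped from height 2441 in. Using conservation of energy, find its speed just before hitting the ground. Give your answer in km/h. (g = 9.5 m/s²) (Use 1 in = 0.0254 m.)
Convert to SI: h = 62.0014 m
mgh = ½mv² ⇒ v = √(2gh) = √(2·9.5·62.0014) = 34.3224 m/s = 123.6 km/h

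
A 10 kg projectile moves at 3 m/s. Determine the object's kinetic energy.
KE = ½mv² = ½(10)(3)² = 45.0 J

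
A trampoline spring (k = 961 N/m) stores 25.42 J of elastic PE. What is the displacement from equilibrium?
x = √(2·PE/k) = √(2·25.42/961) = 0.23 m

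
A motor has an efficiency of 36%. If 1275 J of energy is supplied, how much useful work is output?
W_out = η·W_in = 0.36·1275 = 459.0 J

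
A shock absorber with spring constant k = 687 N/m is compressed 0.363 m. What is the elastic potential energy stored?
PE = ½kx² = ½(687)(0.363)² = 45.26 J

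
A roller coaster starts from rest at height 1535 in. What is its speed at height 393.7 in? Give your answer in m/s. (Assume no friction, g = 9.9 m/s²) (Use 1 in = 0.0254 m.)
Convert to SI: h₁−h₂ = 28.989 m
mgh₁ = mgh₂ + ½mv² ⇒ v = √(2g(h₁−h₂)) = √(2·9.9·28.989) = 23.96 m/s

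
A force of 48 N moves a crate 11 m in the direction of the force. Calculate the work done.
W = F·d = (48)(11) = 528.0 J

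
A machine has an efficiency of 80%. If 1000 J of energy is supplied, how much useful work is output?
W_out = η·W_in = 0.8·1000 = 800.0 J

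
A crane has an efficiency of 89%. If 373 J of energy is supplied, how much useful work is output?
W_out = η·W_in = 0.89·373 = 331.97 J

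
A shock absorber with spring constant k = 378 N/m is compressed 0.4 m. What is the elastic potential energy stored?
PE = ½kx² = ½(378)(0.4)² = 30.24 J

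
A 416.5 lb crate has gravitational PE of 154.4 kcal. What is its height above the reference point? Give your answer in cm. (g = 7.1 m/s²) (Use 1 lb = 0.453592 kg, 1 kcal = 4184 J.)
Convert to SI: m = 188.921 kg, PE = 646010 J
h = PE/(mg) = 646010/(188.921·7.1) = 481.615 m = 48160 cm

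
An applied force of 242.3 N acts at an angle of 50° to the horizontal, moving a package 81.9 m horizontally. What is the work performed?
W = F·d·cosθ = (242.3)(81.9)cos(50°) = 12760 J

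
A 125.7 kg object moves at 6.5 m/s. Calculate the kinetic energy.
KE = ½mv² = ½(125.7)(6.5)² = 2655 J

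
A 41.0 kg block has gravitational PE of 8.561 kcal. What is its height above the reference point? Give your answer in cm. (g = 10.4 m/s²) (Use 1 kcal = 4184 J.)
Convert to SI: m = 41.0 kg, PE = 35819.2 J
h = PE/(mg) = 35819.2/(41.0·10.4) = 84.0038 m = 8400 cm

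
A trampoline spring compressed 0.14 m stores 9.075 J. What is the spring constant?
k = 2·PE/x² = 2·9.075/(0.14)² = 926.0 N/m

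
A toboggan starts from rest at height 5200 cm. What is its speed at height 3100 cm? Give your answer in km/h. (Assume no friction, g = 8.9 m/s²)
Convert to SI: h₁−h₂ = 21.0 m
mgh₁ = mgh₂ + ½mv² ⇒ v = √(2g(h₁−h₂)) = √(2·8.9·21.0) = 19.3339 m/s = 69.6 km/h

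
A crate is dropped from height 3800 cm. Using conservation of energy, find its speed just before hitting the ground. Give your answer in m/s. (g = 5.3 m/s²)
Convert to SI: h = 38.0 m
mgh = ½mv² ⇒ v = √(2gh) = √(2·5.3·38.0) = 20.07 m/s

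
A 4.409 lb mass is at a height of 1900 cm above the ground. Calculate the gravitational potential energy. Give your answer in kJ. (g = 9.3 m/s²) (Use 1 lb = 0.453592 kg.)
Convert to SI: m = 1.99989 kg, h = 19.0 m
PE = mgh = (1.99989)(9.3)(19.0) = 353.38 J = 0.3534 kJ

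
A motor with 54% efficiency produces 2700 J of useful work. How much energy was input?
W_in = W_out/η = 2700/0.54 = 5000 J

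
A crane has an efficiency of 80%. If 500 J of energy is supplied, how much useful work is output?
W_out = η·W_in = 0.8·500 = 400.0 J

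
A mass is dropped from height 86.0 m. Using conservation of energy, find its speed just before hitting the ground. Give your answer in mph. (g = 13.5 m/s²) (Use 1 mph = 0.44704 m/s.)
mgh = ½mv² ⇒ v = √(2gh) = √(2·13.5·86.0) = 48.1871 m/s = 107.8 mph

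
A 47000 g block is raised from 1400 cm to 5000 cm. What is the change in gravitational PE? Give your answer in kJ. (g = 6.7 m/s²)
Convert to SI: m = 47.0 kg, Δh = 36.0 m
ΔPE = mgΔh = (47.0)(6.7)(36.0) = 11336.4 J = 11.34 kJ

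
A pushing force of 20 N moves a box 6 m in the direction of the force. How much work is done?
W = F·d = (20)(6) = 120.0 J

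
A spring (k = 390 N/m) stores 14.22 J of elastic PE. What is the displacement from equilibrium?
x = √(2·PE/k) = √(2·14.22/390) = 0.27 m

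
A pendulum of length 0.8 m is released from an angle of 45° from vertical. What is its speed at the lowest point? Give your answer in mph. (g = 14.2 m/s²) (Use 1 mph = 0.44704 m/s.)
h = L(1 − cosθ) = 0.8(1 − cos45°) = 0.234315 m
v = √(2gh) = √(2·14.2·0.234315) = 2.57964 m/s = 5.77 mph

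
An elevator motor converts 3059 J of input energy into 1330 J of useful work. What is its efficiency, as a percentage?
η = W_out/W_in = 1330/3059 = 43.48%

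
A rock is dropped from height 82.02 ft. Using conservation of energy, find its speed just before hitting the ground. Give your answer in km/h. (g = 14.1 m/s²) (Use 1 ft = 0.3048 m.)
Convert to SI: h = 24.9997 m
mgh = ½mv² ⇒ v = √(2gh) = √(2·14.1·24.9997) = 26.5517 m/s = 95.59 km/h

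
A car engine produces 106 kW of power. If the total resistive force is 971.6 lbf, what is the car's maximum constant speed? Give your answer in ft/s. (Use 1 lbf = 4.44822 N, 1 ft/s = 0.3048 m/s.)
Convert to SI: F = 4321.89 N
P = Fv ⇒ v = P/F = 106000 W/4321.89 N = 24.5263 m/s = 80.47 ft/s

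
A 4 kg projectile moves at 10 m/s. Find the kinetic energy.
KE = ½mv² = ½(4)(10)² = 200.0 J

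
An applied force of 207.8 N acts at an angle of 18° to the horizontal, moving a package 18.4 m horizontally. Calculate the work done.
W = F·d·cosθ = (207.8)(18.4)cos(18°) = 3636 J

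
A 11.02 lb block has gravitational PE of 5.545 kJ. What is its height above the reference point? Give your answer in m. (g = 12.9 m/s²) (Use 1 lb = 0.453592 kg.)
Convert to SI: m = 4.99858 kg, PE = 5545.0 J
h = PE/(mg) = 5545.0/(4.99858·12.9) = 85.99 m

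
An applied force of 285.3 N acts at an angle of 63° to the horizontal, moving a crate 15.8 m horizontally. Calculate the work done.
W = F·d·cosθ = (285.3)(15.8)cos(63°) = 2046 J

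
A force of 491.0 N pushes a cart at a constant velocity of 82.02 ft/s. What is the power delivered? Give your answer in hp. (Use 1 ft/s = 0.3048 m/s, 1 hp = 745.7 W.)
Convert to SI: F = 491.0 N, v = 24.9997 m/s
P = Fv = (491.0)(24.9997) = 12274.9 W = 16.46 hp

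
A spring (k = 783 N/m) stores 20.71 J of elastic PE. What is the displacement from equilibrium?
x = √(2·PE/k) = √(2·20.71/783) = 0.23 m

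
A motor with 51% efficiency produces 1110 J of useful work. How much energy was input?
W_in = W_out/η = 1110/0.51 = 2176 J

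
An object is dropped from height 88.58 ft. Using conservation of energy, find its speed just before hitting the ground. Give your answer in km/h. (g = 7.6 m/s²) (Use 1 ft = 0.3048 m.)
Convert to SI: h = 26.9992 m
mgh = ½mv² ⇒ v = √(2gh) = √(2·7.6·26.9992) = 20.258 m/s = 72.93 km/h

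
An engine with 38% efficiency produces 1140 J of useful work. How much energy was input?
W_in = W_out/η = 1140/0.38 = 3000 J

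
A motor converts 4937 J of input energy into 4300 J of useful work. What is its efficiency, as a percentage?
η = W_out/W_in = 4300/4937 = 87.1%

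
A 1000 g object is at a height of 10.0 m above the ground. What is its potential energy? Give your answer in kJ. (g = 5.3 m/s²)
Convert to SI: m = 1.0 kg, h = 10.0 m
PE = mgh = (1.0)(5.3)(10.0) = 53.0 J = 0.053 kJ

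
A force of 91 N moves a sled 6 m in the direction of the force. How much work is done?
W = F·d = (91)(6) = 546.0 J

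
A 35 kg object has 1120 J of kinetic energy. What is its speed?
v = √(2·KE/m) = √(2·1120/35) = 8.0 m/s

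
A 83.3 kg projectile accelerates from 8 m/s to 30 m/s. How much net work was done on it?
W = ΔKE = ½m(v₂² − v₁²) = ½(83.3)(30² − 8²) = 34819.4 J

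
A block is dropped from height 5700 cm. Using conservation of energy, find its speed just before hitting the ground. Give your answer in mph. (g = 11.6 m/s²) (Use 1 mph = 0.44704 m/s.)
Convert to SI: h = 57.0 m
mgh = ½mv² ⇒ v = √(2gh) = √(2·11.6·57.0) = 36.3648 m/s = 81.35 mph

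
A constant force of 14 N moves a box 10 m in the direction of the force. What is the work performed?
W = F·d = (14)(10) = 140.0 J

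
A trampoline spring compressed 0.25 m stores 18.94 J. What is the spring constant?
k = 2·PE/x² = 2·18.94/(0.25)² = 606.1 N/m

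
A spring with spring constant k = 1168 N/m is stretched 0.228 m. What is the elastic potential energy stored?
PE = ½kx² = ½(1168)(0.228)² = 30.36 J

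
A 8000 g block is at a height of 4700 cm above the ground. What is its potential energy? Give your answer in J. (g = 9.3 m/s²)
Convert to SI: m = 8.0 kg, h = 47.0 m
PE = mgh = (8.0)(9.3)(47.0) = 3497 J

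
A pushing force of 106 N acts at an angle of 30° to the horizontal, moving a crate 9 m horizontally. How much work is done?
W = F·d·cosθ = (106)(9)cos(30°) = 826.2 J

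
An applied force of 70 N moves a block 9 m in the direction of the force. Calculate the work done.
W = F·d = (70)(9) = 630.0 J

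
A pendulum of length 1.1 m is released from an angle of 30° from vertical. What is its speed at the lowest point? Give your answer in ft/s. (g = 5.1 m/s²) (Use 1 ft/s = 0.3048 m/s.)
h = L(1 − cosθ) = 1.1(1 − cos30°) = 0.147372 m
v = √(2gh) = √(2·5.1·0.147372) = 1.22605 m/s = 4.022 ft/s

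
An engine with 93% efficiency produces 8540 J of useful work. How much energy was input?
W_in = W_out/η = 8540/0.93 = 9183 J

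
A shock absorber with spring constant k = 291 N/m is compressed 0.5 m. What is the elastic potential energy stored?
PE = ½kx² = ½(291)(0.5)² = 36.38 J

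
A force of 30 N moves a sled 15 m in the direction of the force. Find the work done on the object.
W = F·d = (30)(15) = 450.0 J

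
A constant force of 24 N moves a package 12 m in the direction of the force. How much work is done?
W = F·d = (24)(12) = 288.0 J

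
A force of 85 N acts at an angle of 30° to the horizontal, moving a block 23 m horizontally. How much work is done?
W = F·d·cosθ = (85)(23)cos(30°) = 1693 J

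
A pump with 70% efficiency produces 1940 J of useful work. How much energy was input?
W_in = W_out/η = 1940/0.7 = 2771 J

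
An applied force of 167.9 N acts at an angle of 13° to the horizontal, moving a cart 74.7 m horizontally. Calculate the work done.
W = F·d·cosθ = (167.9)(74.7)cos(13°) = 12220 J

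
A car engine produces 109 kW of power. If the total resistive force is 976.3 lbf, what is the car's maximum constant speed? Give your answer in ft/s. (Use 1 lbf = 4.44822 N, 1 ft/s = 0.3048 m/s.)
Convert to SI: F = 4342.8 N
P = Fv ⇒ v = P/F = 109000 W/4342.8 N = 25.099 m/s = 82.35 ft/s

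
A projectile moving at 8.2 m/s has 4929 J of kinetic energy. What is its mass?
m = 2·KE/v² = 2·4929/(8.2)² = 146.6 kg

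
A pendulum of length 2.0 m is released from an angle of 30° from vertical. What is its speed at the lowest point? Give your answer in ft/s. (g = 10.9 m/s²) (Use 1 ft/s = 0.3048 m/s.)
h = L(1 − cosθ) = 2.0(1 − cos30°) = 0.267949 m
v = √(2gh) = √(2·10.9·0.267949) = 2.41688 m/s = 7.929 ft/s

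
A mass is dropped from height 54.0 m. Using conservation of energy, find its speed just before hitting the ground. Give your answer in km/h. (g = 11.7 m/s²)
mgh = ½mv² ⇒ v = √(2gh) = √(2·11.7·54.0) = 35.5472 m/s = 128.0 km/h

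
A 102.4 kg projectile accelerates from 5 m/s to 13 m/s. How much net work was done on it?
W = ΔKE = ½m(v₂² − v₁²) = ½(102.4)(13² − 5²) = 7372.8 J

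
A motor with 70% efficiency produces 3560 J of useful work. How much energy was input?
W_in = W_out/η = 3560/0.7 = 5086 J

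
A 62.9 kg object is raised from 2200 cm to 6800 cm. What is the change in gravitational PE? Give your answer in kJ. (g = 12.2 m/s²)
Convert to SI: m = 62.9 kg, Δh = 46.0 m
ΔPE = mgΔh = (62.9)(12.2)(46.0) = 35299.5 J = 35.3 kJ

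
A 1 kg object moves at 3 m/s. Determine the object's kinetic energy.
KE = ½mv² = ½(1)(3)² = 4.5 J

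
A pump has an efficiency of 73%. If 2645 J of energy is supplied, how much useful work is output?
W_out = η·W_in = 0.73·2645 = 1930.85 J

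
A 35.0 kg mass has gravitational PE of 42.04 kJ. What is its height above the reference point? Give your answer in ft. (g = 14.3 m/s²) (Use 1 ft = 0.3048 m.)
Convert to SI: m = 35.0 kg, PE = 42040.0 J
h = PE/(mg) = 42040.0/(35.0·14.3) = 83.996 m = 275.6 ft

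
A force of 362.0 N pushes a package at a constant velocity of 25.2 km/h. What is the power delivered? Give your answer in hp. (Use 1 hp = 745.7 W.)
Convert to SI: F = 362.0 N, v = 7.0 m/s
P = Fv = (362.0)(7.0) = 2534.0 W = 3.398 hp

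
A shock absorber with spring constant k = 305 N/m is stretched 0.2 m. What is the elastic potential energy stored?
PE = ½kx² = ½(305)(0.2)² = 6.1 J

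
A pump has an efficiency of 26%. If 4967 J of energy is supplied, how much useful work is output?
W_out = η·W_in = 0.26·4967 = 1291.42 J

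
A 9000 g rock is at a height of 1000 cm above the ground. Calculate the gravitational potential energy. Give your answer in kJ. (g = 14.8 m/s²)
Convert to SI: m = 9.0 kg, h = 10.0 m
PE = mgh = (9.0)(14.8)(10.0) = 1332.0 J = 1.332 kJ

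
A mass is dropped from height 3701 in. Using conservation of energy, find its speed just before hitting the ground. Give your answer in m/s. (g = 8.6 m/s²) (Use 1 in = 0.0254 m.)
Convert to SI: h = 94.0054 m
mgh = ½mv² ⇒ v = √(2gh) = √(2·8.6·94.0054) = 40.21 m/s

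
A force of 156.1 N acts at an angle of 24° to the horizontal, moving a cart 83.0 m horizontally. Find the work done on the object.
W = F·d·cosθ = (156.1)(83.0)cos(24°) = 11840 J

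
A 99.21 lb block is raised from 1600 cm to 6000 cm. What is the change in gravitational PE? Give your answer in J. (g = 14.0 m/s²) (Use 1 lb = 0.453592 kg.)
Convert to SI: m = 45.0009 kg, Δh = 44.0 m
ΔPE = mgΔh = (45.0009)(14.0)(44.0) = 27720 J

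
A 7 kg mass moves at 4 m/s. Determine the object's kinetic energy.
KE = ½mv² = ½(7)(4)² = 56.0 J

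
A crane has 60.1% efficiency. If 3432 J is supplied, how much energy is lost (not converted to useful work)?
W_lost = W_in(1 − η) = 3432·(1 − 0.601) = 1369 J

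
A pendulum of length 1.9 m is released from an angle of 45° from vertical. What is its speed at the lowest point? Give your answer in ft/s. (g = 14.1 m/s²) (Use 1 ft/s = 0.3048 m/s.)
h = L(1 − cosθ) = 1.9(1 − cos45°) = 0.556497 m
v = √(2gh) = √(2·14.1·0.556497) = 3.96147 m/s = 13.0 ft/s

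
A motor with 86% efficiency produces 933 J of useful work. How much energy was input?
W_in = W_out/η = 933/0.86 = 1085 J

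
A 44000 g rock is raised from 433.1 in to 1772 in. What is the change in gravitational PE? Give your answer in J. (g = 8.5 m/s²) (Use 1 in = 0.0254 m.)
Convert to SI: m = 44.0 kg, Δh = 34.0081 m
ΔPE = mgΔh = (44.0)(8.5)(34.0081) = 12720 J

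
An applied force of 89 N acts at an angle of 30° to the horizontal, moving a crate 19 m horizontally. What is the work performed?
W = F·d·cosθ = (89)(19)cos(30°) = 1464 J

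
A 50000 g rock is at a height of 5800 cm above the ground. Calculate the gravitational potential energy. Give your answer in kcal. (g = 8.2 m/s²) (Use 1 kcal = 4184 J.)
Convert to SI: m = 50.0 kg, h = 58.0 m
PE = mgh = (50.0)(8.2)(58.0) = 23780.0 J = 5.684 kcal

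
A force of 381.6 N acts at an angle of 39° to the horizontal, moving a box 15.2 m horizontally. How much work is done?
W = F·d·cosθ = (381.6)(15.2)cos(39°) = 4508 J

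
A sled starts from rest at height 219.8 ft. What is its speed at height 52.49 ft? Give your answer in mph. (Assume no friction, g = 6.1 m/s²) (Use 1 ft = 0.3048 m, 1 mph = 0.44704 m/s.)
Convert to SI: h₁−h₂ = 50.9961 m
mgh₁ = mgh₂ + ½mv² ⇒ v = √(2g(h₁−h₂)) = √(2·6.1·50.9961) = 24.943 m/s = 55.8 mph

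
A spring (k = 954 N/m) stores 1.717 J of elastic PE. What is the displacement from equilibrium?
x = √(2·PE/k) = √(2·1.717/954) = 0.06 m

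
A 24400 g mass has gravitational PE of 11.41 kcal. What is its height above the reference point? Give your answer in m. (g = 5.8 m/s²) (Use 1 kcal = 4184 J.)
Convert to SI: m = 24.4 kg, PE = 47739.4 J
h = PE/(mg) = 47739.4/(24.4·5.8) = 337.3 m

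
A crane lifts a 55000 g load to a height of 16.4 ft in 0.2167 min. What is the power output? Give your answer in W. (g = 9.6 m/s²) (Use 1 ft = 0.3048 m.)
Convert to SI: m = 55.0 kg, h = 4.99872 m, t = 13.002 s
P = mgh/t = (55.0)(9.6)(4.99872)/13.002 = 203.0 W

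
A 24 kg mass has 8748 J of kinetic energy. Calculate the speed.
v = √(2·KE/m) = √(2·8748/24) = 27.0 m/s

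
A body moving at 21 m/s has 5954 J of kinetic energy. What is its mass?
m = 2·KE/v² = 2·5954/(21)² = 27.0 kg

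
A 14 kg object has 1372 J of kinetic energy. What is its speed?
v = √(2·KE/m) = √(2·1372/14) = 14.0 m/s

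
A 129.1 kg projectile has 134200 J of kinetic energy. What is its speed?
v = √(2·KE/m) = √(2·134200/129.1) = 45.6 m/s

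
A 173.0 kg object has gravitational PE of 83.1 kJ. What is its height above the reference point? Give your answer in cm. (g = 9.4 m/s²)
Convert to SI: m = 173.0 kg, PE = 83100.0 J
h = PE/(mg) = 83100.0/(173.0·9.4) = 51.1007 m = 5110 cm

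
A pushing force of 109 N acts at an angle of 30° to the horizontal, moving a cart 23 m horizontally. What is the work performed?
W = F·d·cosθ = (109)(23)cos(30°) = 2171 J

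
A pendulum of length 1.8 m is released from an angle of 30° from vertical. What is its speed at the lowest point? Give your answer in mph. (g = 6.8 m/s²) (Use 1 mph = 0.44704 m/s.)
h = L(1 − cosθ) = 1.8(1 − cos30°) = 0.241154 m
v = √(2gh) = √(2·6.8·0.241154) = 1.81099 m/s = 4.051 mph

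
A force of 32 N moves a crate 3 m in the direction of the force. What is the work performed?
W = F·d = (32)(3) = 96.0 J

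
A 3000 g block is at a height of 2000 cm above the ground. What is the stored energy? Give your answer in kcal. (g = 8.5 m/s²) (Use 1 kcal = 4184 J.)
Convert to SI: m = 3.0 kg, h = 20.0 m
PE = mgh = (3.0)(8.5)(20.0) = 510.0 J = 0.1219 kcal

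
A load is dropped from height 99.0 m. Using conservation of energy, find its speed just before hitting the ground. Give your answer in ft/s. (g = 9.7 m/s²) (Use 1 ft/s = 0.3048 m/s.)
mgh = ½mv² ⇒ v = √(2gh) = √(2·9.7·99.0) = 43.8247 m/s = 143.8 ft/s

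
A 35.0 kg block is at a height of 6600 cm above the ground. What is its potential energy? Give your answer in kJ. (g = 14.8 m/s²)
Convert to SI: m = 35.0 kg, h = 66.0 m
PE = mgh = (35.0)(14.8)(66.0) = 34188.0 J = 34.19 kJ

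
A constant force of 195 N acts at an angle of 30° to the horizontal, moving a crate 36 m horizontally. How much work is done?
W = F·d·cosθ = (195)(36)cos(30°) = 6079 J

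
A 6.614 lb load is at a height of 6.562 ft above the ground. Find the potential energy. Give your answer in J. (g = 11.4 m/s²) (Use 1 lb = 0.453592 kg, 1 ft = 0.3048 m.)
Convert to SI: m = 3.00006 kg, h = 2.0001 m
PE = mgh = (3.00006)(11.4)(2.0001) = 68.4 J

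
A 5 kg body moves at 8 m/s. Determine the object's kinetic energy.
KE = ½mv² = ½(5)(8)² = 160.0 J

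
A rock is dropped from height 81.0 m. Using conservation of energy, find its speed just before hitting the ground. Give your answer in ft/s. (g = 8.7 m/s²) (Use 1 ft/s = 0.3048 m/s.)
mgh = ½mv² ⇒ v = √(2gh) = √(2·8.7·81.0) = 37.542 m/s = 123.2 ft/s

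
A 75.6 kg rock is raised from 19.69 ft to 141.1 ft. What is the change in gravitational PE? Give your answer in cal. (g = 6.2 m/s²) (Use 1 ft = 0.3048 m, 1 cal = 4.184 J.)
Convert to SI: m = 75.6 kg, Δh = 37.0058 m
ΔPE = mgΔh = (75.6)(6.2)(37.0058) = 17345.3 J = 4146 cal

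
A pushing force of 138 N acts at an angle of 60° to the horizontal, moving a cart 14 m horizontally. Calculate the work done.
W = F·d·cosθ = (138)(14)cos(60°) = 966.0 J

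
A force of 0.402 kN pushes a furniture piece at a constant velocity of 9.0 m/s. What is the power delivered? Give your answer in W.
Convert to SI: F = 402.0 N, v = 9.0 m/s
P = Fv = (402.0)(9.0) = 3618 W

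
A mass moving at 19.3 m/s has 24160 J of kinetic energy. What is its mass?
m = 2·KE/v² = 2·24160/(19.3)² = 129.7 kg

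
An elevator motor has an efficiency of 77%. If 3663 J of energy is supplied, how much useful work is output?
W_out = η·W_in = 0.77·3663 = 2820.51 J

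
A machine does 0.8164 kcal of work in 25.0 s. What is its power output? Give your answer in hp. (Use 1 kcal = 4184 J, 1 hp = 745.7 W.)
Convert to SI: W = 3415.82 J, t = 25.0 s
P = W/t = 3415.82/25.0 = 136.633 W = 0.1832 hp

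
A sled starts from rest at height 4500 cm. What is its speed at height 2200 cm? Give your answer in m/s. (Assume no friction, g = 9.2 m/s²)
Convert to SI: h₁−h₂ = 23.0 m
mgh₁ = mgh₂ + ½mv² ⇒ v = √(2g(h₁−h₂)) = √(2·9.2·23.0) = 20.57 m/s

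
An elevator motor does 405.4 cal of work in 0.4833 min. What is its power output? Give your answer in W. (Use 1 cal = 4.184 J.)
Convert to SI: W = 1696.19 J, t = 28.998 s
P = W/t = 1696.19/28.998 = 58.49 W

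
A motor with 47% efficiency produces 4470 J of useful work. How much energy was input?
W_in = W_out/η = 4470/0.47 = 9511 J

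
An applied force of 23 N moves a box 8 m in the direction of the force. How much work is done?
W = F·d = (23)(8) = 184.0 J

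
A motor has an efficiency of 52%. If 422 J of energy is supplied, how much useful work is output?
W_out = η·W_in = 0.52·422 = 219.44 J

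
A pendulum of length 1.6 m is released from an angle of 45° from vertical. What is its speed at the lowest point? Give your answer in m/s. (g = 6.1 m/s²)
h = L(1 − cosθ) = 1.6(1 − cos45°) = 0.468629 m
v = √(2gh) = √(2·6.1·0.468629) = 2.391 m/s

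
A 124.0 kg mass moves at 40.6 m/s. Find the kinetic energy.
KE = ½mv² = ½(124.0)(40.6)² = 102200 J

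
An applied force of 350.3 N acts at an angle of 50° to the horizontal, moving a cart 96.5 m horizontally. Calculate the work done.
W = F·d·cosθ = (350.3)(96.5)cos(50°) = 21730 J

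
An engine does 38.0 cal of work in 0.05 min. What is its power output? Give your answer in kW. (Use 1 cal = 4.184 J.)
Convert to SI: W = 158.992 J, t = 3.0 s
P = W/t = 158.992/3.0 = 52.9973 W = 0.053 kW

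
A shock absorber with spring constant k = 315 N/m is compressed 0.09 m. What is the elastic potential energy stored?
PE = ½kx² = ½(315)(0.09)² = 1.276 J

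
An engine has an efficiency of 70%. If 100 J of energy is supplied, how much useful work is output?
W_out = η·W_in = 0.7·100 = 70.0 J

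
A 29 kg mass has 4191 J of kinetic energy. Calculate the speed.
v = √(2·KE/m) = √(2·4191/29) = 17.0 m/s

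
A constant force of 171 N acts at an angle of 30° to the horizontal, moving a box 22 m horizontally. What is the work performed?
W = F·d·cosθ = (171)(22)cos(30°) = 3258 J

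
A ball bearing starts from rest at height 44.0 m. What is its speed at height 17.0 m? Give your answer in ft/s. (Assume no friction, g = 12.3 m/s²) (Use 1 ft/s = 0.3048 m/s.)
mgh₁ = mgh₂ + ½mv² ⇒ v = √(2g(h₁−h₂)) = √(2·12.3·27.0) = 25.7721 m/s = 84.55 ft/s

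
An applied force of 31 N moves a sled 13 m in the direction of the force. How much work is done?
W = F·d = (31)(13) = 403.0 J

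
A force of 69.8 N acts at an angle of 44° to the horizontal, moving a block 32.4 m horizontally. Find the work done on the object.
W = F·d·cosθ = (69.8)(32.4)cos(44°) = 1627 J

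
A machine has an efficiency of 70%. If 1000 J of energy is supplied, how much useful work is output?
W_out = η·W_in = 0.7·1000 = 700.0 J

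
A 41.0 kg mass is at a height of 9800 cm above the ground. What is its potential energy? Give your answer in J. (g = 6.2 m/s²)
Convert to SI: m = 41.0 kg, h = 98.0 m
PE = mgh = (41.0)(6.2)(98.0) = 24910 J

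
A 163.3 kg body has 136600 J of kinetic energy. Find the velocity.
v = √(2·KE/m) = √(2·136600/163.3) = 40.9 m/s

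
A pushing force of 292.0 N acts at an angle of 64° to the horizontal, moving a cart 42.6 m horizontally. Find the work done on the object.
W = F·d·cosθ = (292.0)(42.6)cos(64°) = 5453 J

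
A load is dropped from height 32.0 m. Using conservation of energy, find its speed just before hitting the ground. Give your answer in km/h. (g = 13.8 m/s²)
mgh = ½mv² ⇒ v = √(2gh) = √(2·13.8·32.0) = 29.7187 m/s = 107.0 km/h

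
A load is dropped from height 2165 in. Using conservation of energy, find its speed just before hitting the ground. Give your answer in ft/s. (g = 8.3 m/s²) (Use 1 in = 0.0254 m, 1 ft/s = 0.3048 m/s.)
Convert to SI: h = 54.991 m
mgh = ½mv² ⇒ v = √(2gh) = √(2·8.3·54.991) = 30.2134 m/s = 99.13 ft/s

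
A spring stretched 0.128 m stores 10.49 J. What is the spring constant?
k = 2·PE/x² = 2·10.49/(0.128)² = 1281 N/m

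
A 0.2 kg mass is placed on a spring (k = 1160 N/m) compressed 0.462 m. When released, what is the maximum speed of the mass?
½kx² = ½mv² ⇒ v = x√(k/m) = (0.462)√(1160/0.2) = 35.18 m/s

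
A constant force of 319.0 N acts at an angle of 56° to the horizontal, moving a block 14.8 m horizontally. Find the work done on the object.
W = F·d·cosθ = (319.0)(14.8)cos(56°) = 2640 J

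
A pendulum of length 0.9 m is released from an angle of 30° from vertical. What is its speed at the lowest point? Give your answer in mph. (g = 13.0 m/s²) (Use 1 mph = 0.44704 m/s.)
h = L(1 − cosθ) = 0.9(1 − cos30°) = 0.120577 m
v = √(2gh) = √(2·13.0·0.120577) = 1.77059 m/s = 3.961 mph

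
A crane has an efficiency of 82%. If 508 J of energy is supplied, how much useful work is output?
W_out = η·W_in = 0.82·508 = 416.56 J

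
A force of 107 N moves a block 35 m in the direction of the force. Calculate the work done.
W = F·d = (107)(35) = 3745 J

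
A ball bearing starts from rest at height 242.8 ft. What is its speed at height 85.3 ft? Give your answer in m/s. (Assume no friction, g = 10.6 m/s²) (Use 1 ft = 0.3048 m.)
Convert to SI: h₁−h₂ = 48.006 m
mgh₁ = mgh₂ + ½mv² ⇒ v = √(2g(h₁−h₂)) = √(2·10.6·48.006) = 31.9 m/s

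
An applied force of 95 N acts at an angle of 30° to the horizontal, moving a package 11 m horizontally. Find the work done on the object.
W = F·d·cosθ = (95)(11)cos(30°) = 905.0 J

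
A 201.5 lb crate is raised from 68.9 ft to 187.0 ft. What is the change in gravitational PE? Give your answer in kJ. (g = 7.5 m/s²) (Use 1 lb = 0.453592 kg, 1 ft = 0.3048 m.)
Convert to SI: m = 91.3988 kg, Δh = 35.9969 m
ΔPE = mgΔh = (91.3988)(7.5)(35.9969) = 24675.5 J = 24.68 kJ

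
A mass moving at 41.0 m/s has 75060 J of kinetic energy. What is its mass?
m = 2·KE/v² = 2·75060/(41.0)² = 89.3 kg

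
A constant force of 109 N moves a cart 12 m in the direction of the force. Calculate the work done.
W = F·d = (109)(12) = 1308 J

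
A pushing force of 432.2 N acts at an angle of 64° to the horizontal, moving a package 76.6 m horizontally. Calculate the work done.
W = F·d·cosθ = (432.2)(76.6)cos(64°) = 14510 J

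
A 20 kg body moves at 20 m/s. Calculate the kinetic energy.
KE = ½mv² = ½(20)(20)² = 4000.0 J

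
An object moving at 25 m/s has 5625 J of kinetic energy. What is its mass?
m = 2·KE/v² = 2·5625/(25)² = 18.0 kg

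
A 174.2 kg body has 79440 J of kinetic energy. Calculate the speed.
v = √(2·KE/m) = √(2·79440/174.2) = 30.2 m/s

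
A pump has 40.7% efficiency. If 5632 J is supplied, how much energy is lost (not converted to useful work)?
W_lost = W_in(1 − η) = 5632·(1 − 0.407) = 3340 J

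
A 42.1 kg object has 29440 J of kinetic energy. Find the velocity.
v = √(2·KE/m) = √(2·29440/42.1) = 37.4 m/s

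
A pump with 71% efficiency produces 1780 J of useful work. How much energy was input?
W_in = W_out/η = 1780/0.71 = 2507 J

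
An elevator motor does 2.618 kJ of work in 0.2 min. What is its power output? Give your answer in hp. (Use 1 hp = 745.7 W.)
Convert to SI: W = 2618.0 J, t = 12.0 s
P = W/t = 2618.0/12.0 = 218.167 W = 0.2926 hp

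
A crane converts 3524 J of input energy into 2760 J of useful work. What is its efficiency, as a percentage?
η = W_out/W_in = 2760/3524 = 78.32%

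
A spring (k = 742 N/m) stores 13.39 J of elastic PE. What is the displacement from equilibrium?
x = √(2·PE/k) = √(2·13.39/742) = 0.19 m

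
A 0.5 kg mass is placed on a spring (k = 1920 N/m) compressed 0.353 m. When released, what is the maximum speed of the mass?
½kx² = ½mv² ⇒ v = x√(k/m) = (0.353)√(1920/0.5) = 21.87 m/s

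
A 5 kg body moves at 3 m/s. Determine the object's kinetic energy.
KE = ½mv² = ½(5)(3)² = 22.5 J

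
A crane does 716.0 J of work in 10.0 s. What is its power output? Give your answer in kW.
P = W/t = 716.0/10.0 = 71.6 W = 0.0716 kW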